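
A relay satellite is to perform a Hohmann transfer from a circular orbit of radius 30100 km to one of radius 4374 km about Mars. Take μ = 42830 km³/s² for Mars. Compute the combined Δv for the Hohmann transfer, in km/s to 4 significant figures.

Δv = 1.598 km/s

Semi-major axis of the transfer orbit: a_t = (30100 + 4374)/2 = 17237 km.
At r₁ the circular-orbit speed is v₁ = √(μ/r₁) = 1.1929 km/s.
On the transfer ellipse at r₁, v² = μ(2/r − 1/a) gives v_a = √[μ(2/r₁ − 1/a_t)] = 0.60090 km/s.
First burn Δv₁ = |v_a − v₁| = 0.5920 km/s.
At r₂, v₂ = √(μ/r₂) = 3.129 km/s.
Transfer-orbit speed at r₂: v_p = √[μ(2/r₂ − 1/a_t)] = 4.135 km/s.
Second burn Δv₂ = |v₂ − v_p| = 1.006 km/s.
Δv = Δv₁ + Δv₂ = 0.5920 + 1.006 = 1.598 km/s.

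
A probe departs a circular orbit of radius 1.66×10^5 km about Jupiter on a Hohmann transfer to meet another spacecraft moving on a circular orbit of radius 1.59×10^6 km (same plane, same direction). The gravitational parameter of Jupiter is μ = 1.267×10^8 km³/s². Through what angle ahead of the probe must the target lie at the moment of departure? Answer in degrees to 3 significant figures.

φ = 106°

Transfer-ellipse semi-major axis a_t = (r₁ + r₂)/2 = (1.660×10^5 + 1.590×10^6)/2 = 8.780×10^5 km.
Transfer time t = π√(a_t³/μ) = 2.29617×10^5 s.
Target angular speed ω₂ = √(μ/r₂³) = 5.61426×10^-6 rad/s.
Angle swept by the target during transfer: ω₂·t = 1.2891 rad = 73.86°.
Arrival is 180° from departure on the ellipse, so φ = 180° − 73.86° = 106°.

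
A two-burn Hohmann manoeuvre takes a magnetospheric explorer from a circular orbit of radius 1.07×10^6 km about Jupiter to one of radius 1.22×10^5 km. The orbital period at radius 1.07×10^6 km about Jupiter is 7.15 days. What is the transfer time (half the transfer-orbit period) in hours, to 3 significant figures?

From Kepler's third law T² = 4π²r³/μ at r = 1.07×10^6 km, T = 7.15 days = 7.15 × 86400 s = 6.1776×10^5 s: μ = 4π²r³/T² = 1.26728×10^8 km³/s².
The Hohmann ellipse has a_t = (r₁ + r₂)/2 = 5.960×10^5 km.
Half the transfer-orbit period gives t = π√(a_t³/μ) = 1.284×10^5 s.
Converting: 1.284×10^5 s ÷ 3600 s/hour = 35.7 hours.

t = 35.7 hours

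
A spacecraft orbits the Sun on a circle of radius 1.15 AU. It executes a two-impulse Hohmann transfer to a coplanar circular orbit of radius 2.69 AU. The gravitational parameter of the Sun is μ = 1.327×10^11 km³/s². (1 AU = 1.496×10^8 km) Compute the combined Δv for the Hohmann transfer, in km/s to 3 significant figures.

Δv = 9.21 km/s

In km: r₁ = 1.15 × 1.496×10^8 = 1.7204×10^8 km; r₂ = 2.69 × 1.496×10^8 = 4.02424×10^8 km.
The Hohmann ellipse has a_t = (r₁ + r₂)/2 = 2.87232×10^8 km.
Circular speed at r₁: v₁ = √(μ/r₁) = √(1.327×10^11/1.7204×10^8) = 27.773 km/s.
Transfer-orbit speed at r₁ (vis-viva): v_p = √[μ(2/r₁ − 1/a_t)] = 32.874 km/s.
First burn Δv₁ = |v_p − v₁| = 5.101 km/s.
Circular speed at r₂: v₂ = √(μ/r₂) = 18.159 km/s.
Transfer-orbit speed at r₂: v_a = √[μ(2/r₂ − 1/a_t)] = 14.054 km/s.
Second burn Δv₂ = |v₂ − v_a| = 4.105 km/s.
Δv = Δv₁ + Δv₂ = 5.101 + 4.105 = 9.206 km/s.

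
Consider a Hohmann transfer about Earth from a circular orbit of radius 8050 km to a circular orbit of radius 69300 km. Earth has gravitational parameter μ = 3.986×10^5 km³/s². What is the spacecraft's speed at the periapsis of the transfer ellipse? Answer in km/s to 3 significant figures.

v = 9.42 km/s

Transfer-ellipse semi-major axis a_t = (r₁ + r₂)/2 = (8050 + 69300)/2 = 38675 km.
The periapsis of the transfer ellipse is at r = 8050 km.
From the vis-viva equation, v = √[μ(2/r − 1/a_t)] = 9.419 km/s.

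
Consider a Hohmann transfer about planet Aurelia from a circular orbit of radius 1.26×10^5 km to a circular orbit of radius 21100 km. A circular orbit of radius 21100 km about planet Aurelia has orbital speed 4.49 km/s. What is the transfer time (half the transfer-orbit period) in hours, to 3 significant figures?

From the circular-orbit relation v² = μ/r at r = 21100 km: μ = v²r = (4.49)² × 21100 = 4.25378×10^5 km³/s².
Transfer-ellipse semi-major axis a_t = (r₁ + r₂)/2 = (1.260×10^5 + 21100)/2 = 73550 km.
By Kepler's third law the transfer-orbit period is T = 2π√(a_t³/μ), so t = T/2 = 96080 s.
Converting: 96080 s ÷ 3600 s/hour = 26.7 hours.

t = 26.7 hours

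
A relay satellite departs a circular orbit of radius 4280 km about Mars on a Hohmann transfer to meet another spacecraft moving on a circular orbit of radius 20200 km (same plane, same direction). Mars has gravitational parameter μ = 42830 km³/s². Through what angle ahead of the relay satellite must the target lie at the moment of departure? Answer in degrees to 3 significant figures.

Transfer-ellipse semi-major axis a_t = (r₁ + r₂)/2 = (4280 + 20200)/2 = 12240 km.
The half-period of the transfer ellipse is t = π√(a_t³/μ) = 20556 s.
The target's mean motion on its circular orbit is ω₂ = √(μ/r₂³) = 7.2085×10^-5 rad/s.
Angle swept by the target during transfer: ω₂·t = 1.4818 rad = 84.90°.
Arrival is 180° from departure on the ellipse, so φ = 180° − 84.90° = 95.1°.

φ = 95.1°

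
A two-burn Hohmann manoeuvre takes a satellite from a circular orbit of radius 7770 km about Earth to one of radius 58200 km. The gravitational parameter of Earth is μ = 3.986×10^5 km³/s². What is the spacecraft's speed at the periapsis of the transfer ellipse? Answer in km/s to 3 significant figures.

v = 9.51 km/s

Transfer-ellipse semi-major axis a_t = (r₁ + r₂)/2 = (7770 + 58200)/2 = 32985 km.
At periapsis, r = 7770 km.
Vis-viva: v = √[μ(2/r − 1/a_t)] = √[3.986×10^5 × (2/7770 − 1/32985)] = 9.514 km/s.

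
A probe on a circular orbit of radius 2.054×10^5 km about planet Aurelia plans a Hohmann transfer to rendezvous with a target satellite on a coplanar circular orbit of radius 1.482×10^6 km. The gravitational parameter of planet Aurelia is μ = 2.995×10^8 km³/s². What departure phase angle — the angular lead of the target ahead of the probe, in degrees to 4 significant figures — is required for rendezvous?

Transfer-ellipse semi-major axis a_t = (r₁ + r₂)/2 = (2.054×10^5 + 1.482×10^6)/2 = 8.437×10^5 km.
Transfer time t = π√(a_t³/μ) = 1.4068×10^5 s.
Target angular speed ω₂ = √(μ/r₂³) = 9.5924×10^-6 rad/s.
Angle swept by the target during transfer: ω₂·t = 1.3495 rad = 77.32°.
The probe traverses 180° on the transfer ellipse, so the target must lead by 180° − 77.32° = 102.7°.

φ = 102.7°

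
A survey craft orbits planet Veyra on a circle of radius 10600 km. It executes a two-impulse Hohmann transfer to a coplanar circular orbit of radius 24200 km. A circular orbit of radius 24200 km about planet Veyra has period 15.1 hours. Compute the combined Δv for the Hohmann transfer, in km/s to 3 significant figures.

From Kepler's third law T² = 4π²r³/μ at r = 24200 km, T = 15.1 hours = 15.1 × 3600 s = 54360 s: μ = 4π²r³/T² = 1.89342×10^5 km³/s².
The Hohmann ellipse has a_t = (r₁ + r₂)/2 = 17400 km.
Circular speed at r₁: v₁ = √(μ/r₁) = √(1.89342×10^5/10600) = 4.2264 km/s.
On the transfer ellipse at r₁, v² = μ(2/r − 1/a) gives v_p = √[μ(2/r₁ − 1/a_t)] = 4.9843 km/s.
First burn Δv₁ = |v_p − v₁| = 0.7579 km/s.
Circular speed at r₂: v₂ = √(μ/r₂) = 2.797150 km/s.
Transfer-orbit speed at r₂: v_a = √[μ(2/r₂ − 1/a_t)] = 2.183203 km/s.
Second burn Δv₂ = |v₂ − v_a| = 0.6139 km/s.
Total Δv = Δv₁ + Δv₂ = 1.372 km/s.

Δv = 1.37 km/s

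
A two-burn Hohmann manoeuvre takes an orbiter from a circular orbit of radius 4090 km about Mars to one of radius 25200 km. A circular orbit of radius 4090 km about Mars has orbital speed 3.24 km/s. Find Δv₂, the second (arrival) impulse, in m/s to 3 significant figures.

From the circular-orbit relation v² = μ/r at r = 4090 km: μ = v²r = (3.24)² × 4090 = 42935.2 km³/s².
Semi-major axis of the transfer orbit: a_t = (4090 + 25200)/2 = 14645 km.
Circular speed at r = 25200 km: v_c = √(μ/r) = 1.3053 km/s.
Vis-viva on the transfer ellipse at r = 25200 km gives v_t = √[μ(2/r − 1/a_t)] = 0.68980 km/s.
Δv₂ = |v_t − v_c| = |0.68980 − 1.3053| = 0.6155 km/s.

Δv₂ = 615 m/s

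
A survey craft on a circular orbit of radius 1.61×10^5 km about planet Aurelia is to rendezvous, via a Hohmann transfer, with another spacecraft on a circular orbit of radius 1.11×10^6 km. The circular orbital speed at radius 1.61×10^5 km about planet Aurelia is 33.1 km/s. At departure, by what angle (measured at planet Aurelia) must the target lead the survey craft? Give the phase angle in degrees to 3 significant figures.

φ = 102°

From the circular-orbit relation v² = μ/r at r = 1.61×10^5 km: μ = v²r = (33.1)² × 1.61×10^5 = 1.76393×10^8 km³/s².
The Hohmann ellipse has a_t = (r₁ + r₂)/2 = 6.355×10^5 km.
The half-period of the transfer ellipse is t = π√(a_t³/μ) = 1.198×10^5 s.
Target angular speed ω₂ = √(μ/r₂³) = 1.136×10^-5 rad/s.
Angle swept by the target during transfer: ω₂·t = 1.361 rad = 77.98°.
The survey craft traverses 180° on the transfer ellipse, so the target must lead by 180° − 77.98° = 102°.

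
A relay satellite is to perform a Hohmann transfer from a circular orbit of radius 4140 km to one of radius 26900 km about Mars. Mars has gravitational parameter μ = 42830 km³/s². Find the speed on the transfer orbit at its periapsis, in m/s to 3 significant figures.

Semi-major axis of the transfer orbit: a_t = (4140 + 26900)/2 = 15520 km.
The periapsis of the transfer ellipse is at r = 4140 km.
Vis-viva: v = √[μ(2/r − 1/a_t)] = √[42830 × (2/4140 − 1/15520)] = 4.235 km/s.

v = 4230 m/s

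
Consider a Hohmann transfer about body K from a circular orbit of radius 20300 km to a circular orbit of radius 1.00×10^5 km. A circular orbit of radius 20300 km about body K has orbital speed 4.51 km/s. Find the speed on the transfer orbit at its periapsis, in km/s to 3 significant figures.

v = 5.82 km/s

From the circular-orbit relation v² = μ/r at r = 20300 km: μ = v²r = (4.51)² × 20300 = 4.12904×10^5 km³/s².
Transfer-ellipse semi-major axis a_t = (r₁ + r₂)/2 = (20300 + 1.000×10^5)/2 = 60150 km.
The periapsis of the transfer ellipse is at r = 20300 km.
Vis-viva: v = √[μ(2/r − 1/a_t)] = √[4.12904×10^5 × (2/20300 − 1/60150)] = 5.815 km/s.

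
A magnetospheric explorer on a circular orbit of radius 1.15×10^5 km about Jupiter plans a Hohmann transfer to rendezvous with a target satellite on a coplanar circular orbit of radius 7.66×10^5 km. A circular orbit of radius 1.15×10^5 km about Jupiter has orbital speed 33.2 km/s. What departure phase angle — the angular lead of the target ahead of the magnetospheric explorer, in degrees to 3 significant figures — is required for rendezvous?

φ = 102°

From the circular-orbit relation v² = μ/r at r = 1.15×10^5 km: μ = v²r = (33.2)² × 1.15×10^5 = 1.26758×10^8 km³/s².
Transfer-ellipse semi-major axis a_t = (r₁ + r₂)/2 = (1.150×10^5 + 7.660×10^5)/2 = 4.405×10^5 km.
The half-period of the transfer ellipse is t = π√(a_t³/μ) = 81579.6 s.
Target angular speed ω₂ = √(μ/r₂³) = 1.67936×10^-5 rad/s.
Angle swept by the target during transfer: ω₂·t = 1.37002 rad = 78.496°.
The magnetospheric explorer traverses 180° on the transfer ellipse, so the target must lead by 180° − 78.496° = 102°.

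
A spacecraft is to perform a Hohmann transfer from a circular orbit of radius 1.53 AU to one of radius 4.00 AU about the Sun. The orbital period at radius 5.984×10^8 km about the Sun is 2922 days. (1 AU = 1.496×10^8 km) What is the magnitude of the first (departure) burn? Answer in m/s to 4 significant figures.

Δv₁ = 4883 m/s

From Kepler's third law T² = 4π²r³/μ at r = 5.984×10^8 km, T = 2922 days = 2922 × 86400 s = 2.524608×10^8 s: μ = 4π²r³/T² = 1.32723×10^11 km³/s².
In km: r₁ = 1.53 × 1.496×10^8 = 2.28888×10^8 km; r₂ = 4.00 × 1.496×10^8 = 5.984×10^8 km.
Semi-major axis of the transfer orbit: a_t = (2.28888×10^8 + 5.984×10^8)/2 = 4.13644×10^8 km.
Circular speed at r = 2.28888×10^8 km: v_c = √(μ/r) = 24.080 km/s.
Transfer-orbit speed at the same r (vis-viva, a = a_t): v_t = √[μ(2/r − 1/a_t)] = 28.963 km/s.
Δv₁ = |v_t − v_c| = |28.963 − 24.080| = 4.883 km/s.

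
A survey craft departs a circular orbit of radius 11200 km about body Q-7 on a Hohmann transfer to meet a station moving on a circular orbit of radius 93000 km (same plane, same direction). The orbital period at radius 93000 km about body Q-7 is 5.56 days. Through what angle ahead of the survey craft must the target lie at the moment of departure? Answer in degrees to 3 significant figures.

From Kepler's third law T² = 4π²r³/μ at r = 93000 km, T = 5.56 days = 5.56 × 86400 s = 4.80384×10^5 s: μ = 4π²r³/T² = 1.37604×10^5 km³/s².
Semi-major axis of the transfer orbit: a_t = (11200 + 93000)/2 = 52100 km.
The half-period of the transfer ellipse is t = π√(a_t³/μ) = 1.0071×10^5 s.
Target angular speed ω₂ = √(μ/r₂³) = 1.3080×10^-5 rad/s.
Angle swept by the target during transfer: ω₂·t = 1.3173 rad = 75.48°.
Arrival is 180° from departure on the ellipse, so φ = 180° − 75.48° = 105°.

φ = 105°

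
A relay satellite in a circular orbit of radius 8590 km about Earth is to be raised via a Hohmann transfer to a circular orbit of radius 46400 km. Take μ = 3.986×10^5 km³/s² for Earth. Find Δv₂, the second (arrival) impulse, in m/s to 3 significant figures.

Δv₂ = 1290 m/s

The Hohmann ellipse has a_t = (r₁ + r₂)/2 = 27495 km.
On the circular orbit at r = 46400 km, v_c = √(μ/r) = 2.931 km/s.
Transfer-orbit speed at the same r (vis-viva, a = a_t): v_t = √[μ(2/r − 1/a_t)] = 1.638 km/s.
Δv₂ = |v_t − v_c| = |1.638 − 2.931| = 1.293 km/s.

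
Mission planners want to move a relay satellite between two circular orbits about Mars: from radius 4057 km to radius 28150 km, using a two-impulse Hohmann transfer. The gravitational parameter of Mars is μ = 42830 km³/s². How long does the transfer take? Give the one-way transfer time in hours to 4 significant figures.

Semi-major axis of the transfer orbit: a_t = (4057 + 28150)/2 = 16103.5 km.
Half the transfer-orbit period gives t = π√(a_t³/μ) = 31020 s.
Converting: 31020 s ÷ 3600 s/hour = 8.617 hours.

t = 8.617 hours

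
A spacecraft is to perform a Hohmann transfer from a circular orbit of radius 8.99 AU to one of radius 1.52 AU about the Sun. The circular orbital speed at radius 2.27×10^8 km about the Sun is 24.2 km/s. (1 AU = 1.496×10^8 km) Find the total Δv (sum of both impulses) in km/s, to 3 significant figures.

Δv = 12.0 km/s

From the circular-orbit relation v² = μ/r at r = 2.27×10^8 km: μ = v²r = (24.2)² × 2.27×10^8 = 1.32940×10^11 km³/s².
In km: r₁ = 8.99 × 1.496×10^8 = 1.344904×10^9 km; r₂ = 1.52 × 1.496×10^8 = 2.27392×10^8 km.
Semi-major axis of the transfer orbit: a_t = (1.344904×10^9 + 2.27392×10^8)/2 = 7.86148×10^8 km.
Circular speed at r₁: v₁ = √(μ/r₁) = √(1.32940×10^11/1.344904×10^9) = 9.942 km/s.
On the transfer ellipse at r₁, v² = μ(2/r − 1/a) gives v_a = √[μ(2/r₁ − 1/a_t)] = 5.347 km/s.
First burn Δv₁ = |v_a − v₁| = 4.595 km/s.
At r₂, v₂ = √(μ/r₂) = 24.179 km/s.
Transfer-orbit speed at r₂: v_p = √[μ(2/r₂ − 1/a_t)] = 31.625 km/s.
Second burn Δv₂ = |v₂ − v_p| = 7.446 km/s.
Δv = Δv₁ + Δv₂ = 4.595 + 7.446 = 12.04 km/s.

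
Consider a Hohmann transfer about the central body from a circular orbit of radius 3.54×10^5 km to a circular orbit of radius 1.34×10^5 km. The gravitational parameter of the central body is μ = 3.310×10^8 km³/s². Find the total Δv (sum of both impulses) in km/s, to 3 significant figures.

Transfer-ellipse semi-major axis a_t = (r₁ + r₂)/2 = (3.540×10^5 + 1.340×10^5)/2 = 2.440×10^5 km.
At r₁ the circular-orbit speed is v₁ = √(μ/r₁) = 30.5782 km/s.
On the transfer ellipse at r₁, v² = μ(2/r − 1/a) gives v_a = √[μ(2/r₁ − 1/a_t)] = 22.6605 km/s.
First burn Δv₁ = |v_a − v₁| = 7.918 km/s.
At r₂, v₂ = √(μ/r₂) = 49.70 km/s.
Transfer-orbit speed at r₂: v_p = √[μ(2/r₂ − 1/a_t)] = 59.86 km/s.
Second burn Δv₂ = |v₂ − v_p| = 10.16 km/s.
Total Δv = Δv₁ + Δv₂ = 18.08 km/s.

Δv = 18.1 km/s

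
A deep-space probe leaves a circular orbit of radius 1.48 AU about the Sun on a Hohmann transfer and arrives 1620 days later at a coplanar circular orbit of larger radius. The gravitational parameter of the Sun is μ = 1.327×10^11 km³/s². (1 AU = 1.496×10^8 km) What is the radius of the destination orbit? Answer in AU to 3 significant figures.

In km: r₁ = 1.48 × 1.496×10^8 = 2.21408×10^8 km.
Transfer time t = 1620 days = 1.39968×10^8 s, and t = π√(a_t³/μ).
So a_t = (μ t²/π²)^(1/3) = (1.327×10^11 × (1.39968×10^8)² / π²)^(1/3) = 6.4103×10^8 km.
Since a_t = (r₁ + r₂)/2, r₂ = 2a_t − r₁ = 2×6.4103×10^8 − 2.21408×10^8 = 1.060652×10^9 km.
In AU: r₂ = 1.060652×10^9 / 1.496×10^8 = 7.09 AU.

r₂ = 7.09 AU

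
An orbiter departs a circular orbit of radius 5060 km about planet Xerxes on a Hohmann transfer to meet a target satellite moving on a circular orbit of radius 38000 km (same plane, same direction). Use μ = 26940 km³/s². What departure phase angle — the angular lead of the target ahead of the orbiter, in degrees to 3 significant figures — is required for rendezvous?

Semi-major axis of the transfer orbit: a_t = (5060 + 38000)/2 = 21530 km.
The half-period of the transfer ellipse is t = π√(a_t³/μ) = 60467 s.
The target's mean motion on its circular orbit is ω₂ = √(μ/r₂³) = 2.2158×10^-5 rad/s.
Angle swept by the target during transfer: ω₂·t = 1.3398 rad = 76.76°.
Arrival is 180° from departure on the ellipse, so φ = 180° − 76.76° = 103°.

φ = 103°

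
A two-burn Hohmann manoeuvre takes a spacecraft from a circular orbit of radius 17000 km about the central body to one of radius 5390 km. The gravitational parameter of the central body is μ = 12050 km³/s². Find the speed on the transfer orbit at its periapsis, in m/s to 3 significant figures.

Transfer-ellipse semi-major axis a_t = (r₁ + r₂)/2 = (17000 + 5390)/2 = 11195 km.
At periapsis, r = 5390 km.
From the vis-viva equation, v = √[μ(2/r − 1/a_t)] = 1.843 km/s.

v = 1840 m/s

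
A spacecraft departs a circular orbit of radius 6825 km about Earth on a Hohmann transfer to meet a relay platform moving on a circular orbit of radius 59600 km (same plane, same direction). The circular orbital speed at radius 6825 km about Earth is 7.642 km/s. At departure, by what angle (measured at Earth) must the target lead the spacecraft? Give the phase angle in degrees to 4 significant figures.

From the circular-orbit relation v² = μ/r at r = 6825 km: μ = v²r = (7.642)² × 6825 = 3.98581×10^5 km³/s².
The Hohmann ellipse has a_t = (r₁ + r₂)/2 = 33212.5 km.
The half-period of the transfer ellipse is t = π√(a_t³/μ) = 30120 s.
Target angular speed ω₂ = √(μ/r₂³) = 4.339×10^-5 rad/s.
Angle swept by the target during transfer: ω₂·t = 1.3069 rad = 74.88°.
The spacecraft traverses 180° on the transfer ellipse, so the target must lead by 180° − 74.88° = 105.1°.

φ = 105.1°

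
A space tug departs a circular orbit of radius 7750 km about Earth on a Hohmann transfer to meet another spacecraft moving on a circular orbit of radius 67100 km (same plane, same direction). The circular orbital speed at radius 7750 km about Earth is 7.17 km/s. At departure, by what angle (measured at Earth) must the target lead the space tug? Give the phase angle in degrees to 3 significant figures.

From the circular-orbit relation v² = μ/r at r = 7750 km: μ = v²r = (7.17)² × 7750 = 3.98419×10^5 km³/s².
Transfer-ellipse semi-major axis a_t = (r₁ + r₂)/2 = (7750 + 67100)/2 = 37425 km.
The half-period of the transfer ellipse is t = π√(a_t³/μ) = 36030 s.
Target angular speed ω₂ = √(μ/r₂³) = 3.632×10^-5 rad/s.
Angle swept by the target during transfer: ω₂·t = 1.3086 rad = 74.98°.
Arrival is 180° from departure on the ellipse, so φ = 180° − 74.98° = 105°.

φ = 105°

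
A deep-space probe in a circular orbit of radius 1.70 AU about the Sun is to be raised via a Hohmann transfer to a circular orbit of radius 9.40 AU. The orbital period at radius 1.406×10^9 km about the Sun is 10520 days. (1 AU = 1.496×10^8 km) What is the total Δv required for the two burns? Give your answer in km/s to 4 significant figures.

Δv = 11.23 km/s

From Kepler's third law T² = 4π²r³/μ at r = 1.406×10^9 km, T = 10520 days = 10520 × 86400 s = 9.08928×10^8 s: μ = 4π²r³/T² = 1.32818×10^11 km³/s².
In km: r₁ = 1.70 × 1.496×10^8 = 2.5432×10^8 km; r₂ = 9.40 × 1.496×10^8 = 1.40624×10^9 km.
Transfer-ellipse semi-major axis a_t = (r₁ + r₂)/2 = (2.5432×10^8 + 1.40624×10^9)/2 = 8.3028×10^8 km.
Circular speed at r₁: v₁ = √(μ/r₁) = √(1.32818×10^11/2.5432×10^8) = 22.853 km/s.
Transfer-orbit speed at r₁ (vis-viva): v_p = √[μ(2/r₁ − 1/a_t)] = 29.741 km/s.
First burn Δv₁ = |v_p − v₁| = 6.888 km/s.
Circular speed at r₂: v₂ = √(μ/r₂) = 9.7185 km/s.
Transfer-orbit speed at r₂: v_a = √[μ(2/r₂ − 1/a_t)] = 5.3787 km/s.
Second burn Δv₂ = |v₂ − v_a| = 4.340 km/s.
Total Δv = Δv₁ + Δv₂ = 11.23 km/s.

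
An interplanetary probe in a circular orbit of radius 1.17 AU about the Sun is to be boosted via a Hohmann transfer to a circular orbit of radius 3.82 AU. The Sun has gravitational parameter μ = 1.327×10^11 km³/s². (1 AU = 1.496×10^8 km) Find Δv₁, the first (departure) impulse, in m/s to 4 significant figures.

In km: r₁ = 1.17 × 1.496×10^8 = 1.75032×10^8 km; r₂ = 3.82 × 1.496×10^8 = 5.71472×10^8 km.
Semi-major axis of the transfer orbit: a_t = (1.75032×10^8 + 5.71472×10^8)/2 = 3.73252×10^8 km.
On the circular orbit at r = 1.75032×10^8 km, v_c = √(μ/r) = 27.534 km/s.
Vis-viva on the transfer ellipse at r = 1.75032×10^8 km gives v_t = √[μ(2/r − 1/a_t)] = 34.070 km/s.
Δv₁ = |v_t − v_c| = |34.070 − 27.534| = 6.536 km/s.

Δv₁ = 6536 m/s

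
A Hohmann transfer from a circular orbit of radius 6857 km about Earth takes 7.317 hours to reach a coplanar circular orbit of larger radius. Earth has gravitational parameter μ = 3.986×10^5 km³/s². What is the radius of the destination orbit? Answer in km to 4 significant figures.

r₂ = 53890 km

Transfer time t = 7.317 hours = 26341.2 s, and t = π√(a_t³/μ).
So a_t = (μ t²/π²)^(1/3) = (3.986×10^5 × (26341.2)² / π²)^(1/3) = 30374 km.
Since a_t = (r₁ + r₂)/2, r₂ = 2a_t − r₁ = 2×30374 − 6857 = 53891 km.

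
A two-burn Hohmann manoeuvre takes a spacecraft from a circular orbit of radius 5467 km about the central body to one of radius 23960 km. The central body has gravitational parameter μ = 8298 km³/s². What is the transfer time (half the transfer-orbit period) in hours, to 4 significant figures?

The Hohmann ellipse has a_t = (r₁ + r₂)/2 = 14713.5 km.
Transfer time t = π√(a_t³/μ) = π√((14713.5)³ / 8298) = 61550 s.
Converting: 61550 s ÷ 3600 s/hour = 17.10 hours.

t = 17.10 hours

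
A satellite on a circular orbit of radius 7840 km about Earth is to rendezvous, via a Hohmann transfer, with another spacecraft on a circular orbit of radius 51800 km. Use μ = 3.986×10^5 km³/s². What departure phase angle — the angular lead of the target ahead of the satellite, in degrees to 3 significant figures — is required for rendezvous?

φ = 101°

The Hohmann ellipse has a_t = (r₁ + r₂)/2 = 29820 km.
The half-period of the transfer ellipse is t = π√(a_t³/μ) = 25624 s.
The target's mean motion on its circular orbit is ω₂ = √(μ/r₂³) = 5.3552×10^-5 rad/s.
Angle swept by the target during transfer: ω₂·t = 1.3722 rad = 78.62°.
The satellite traverses 180° on the transfer ellipse, so the target must lead by 180° − 78.62° = 101°.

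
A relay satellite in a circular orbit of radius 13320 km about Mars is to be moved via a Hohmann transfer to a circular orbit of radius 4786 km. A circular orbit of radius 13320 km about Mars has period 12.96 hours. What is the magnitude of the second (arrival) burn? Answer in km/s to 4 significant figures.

Δv₂ = 0.6374 km/s

From Kepler's third law T² = 4π²r³/μ at r = 13320 km, T = 12.96 hours = 12.96 × 3600 s = 46656 s: μ = 4π²r³/T² = 42860.5 km³/s².
Transfer-ellipse semi-major axis a_t = (r₁ + r₂)/2 = (13320 + 4786)/2 = 9053 km.
Circular speed at r = 4786 km: v_c = √(μ/r) = 2.99256 km/s.
Transfer-orbit speed at the same r (vis-viva, a = a_t): v_t = √[μ(2/r − 1/a_t)] = 3.62993 km/s.
Δv₂ = |v_t − v_c| = |3.62993 − 2.99256| = 0.6374 km/s.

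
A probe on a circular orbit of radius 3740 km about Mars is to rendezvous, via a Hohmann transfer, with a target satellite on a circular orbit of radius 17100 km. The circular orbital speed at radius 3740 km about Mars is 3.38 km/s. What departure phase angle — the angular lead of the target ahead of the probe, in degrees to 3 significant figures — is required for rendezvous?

φ = 94.4°

From the circular-orbit relation v² = μ/r at r = 3740 km: μ = v²r = (3.38)² × 3740 = 42727.3 km³/s².
The Hohmann ellipse has a_t = (r₁ + r₂)/2 = 10420 km.
Transfer time t = π√(a_t³/μ) = 16166 s.
The target's mean motion on its circular orbit is ω₂ = √(μ/r₂³) = 9.2440×10^-5 rad/s.
Angle swept by the target during transfer: ω₂·t = 1.4944 rad = 85.62°.
Arrival is 180° from departure on the ellipse, so φ = 180° − 85.62° = 94.4°.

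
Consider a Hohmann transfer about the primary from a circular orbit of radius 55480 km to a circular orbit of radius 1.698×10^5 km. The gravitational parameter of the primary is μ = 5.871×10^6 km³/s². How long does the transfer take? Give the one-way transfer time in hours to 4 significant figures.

t = 13.62 hours

The Hohmann ellipse has a_t = (r₁ + r₂)/2 = 1.1264×10^5 km.
Half the transfer-orbit period gives t = π√(a_t³/μ) = 49020 s.
Converting: 49020 s ÷ 3600 s/hour = 13.62 hours.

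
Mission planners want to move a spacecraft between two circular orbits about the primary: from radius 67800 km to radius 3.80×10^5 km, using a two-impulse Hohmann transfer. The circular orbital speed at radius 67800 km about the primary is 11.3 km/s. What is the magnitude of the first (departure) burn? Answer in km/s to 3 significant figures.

From the circular-orbit relation v² = μ/r at r = 67800 km: μ = v²r = (11.3)² × 67800 = 8.65738×10^6 km³/s².
Transfer-ellipse semi-major axis a_t = (r₁ + r₂)/2 = (67800 + 3.800×10^5)/2 = 2.239×10^5 km.
On the circular orbit at r = 67800 km, v_c = √(μ/r) = 11.300 km/s.
Transfer-orbit speed at the same r (vis-viva, a = a_t): v_t = √[μ(2/r − 1/a_t)] = 14.721 km/s.
Δv₁ = |v_t − v_c| = |14.721 − 11.300| = 3.421 km/s.

Δv₁ = 3.42 km/s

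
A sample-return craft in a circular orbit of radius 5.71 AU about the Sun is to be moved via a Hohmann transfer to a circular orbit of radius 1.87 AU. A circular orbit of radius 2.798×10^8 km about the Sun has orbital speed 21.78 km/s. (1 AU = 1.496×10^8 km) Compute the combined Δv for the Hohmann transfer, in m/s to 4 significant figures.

From the circular-orbit relation v² = μ/r at r = 2.798×10^8 km: μ = v²r = (21.78)² × 2.798×10^8 = 1.32728×10^11 km³/s².
In km: r₁ = 5.71 × 1.496×10^8 = 8.54216×10^8 km; r₂ = 1.87 × 1.496×10^8 = 2.79752×10^8 km.
Transfer-ellipse semi-major axis a_t = (r₁ + r₂)/2 = (8.54216×10^8 + 2.79752×10^8)/2 = 5.66984×10^8 km.
At r₁ the circular-orbit speed is v₁ = √(μ/r₁) = 12.465 km/s.
On the transfer ellipse at r₁, v² = μ(2/r − 1/a) gives v_a = √[μ(2/r₁ − 1/a_t)] = 8.7559 km/s.
First burn Δv₁ = |v_a − v₁| = 3.709 km/s.
At r₂, v₂ = √(μ/r₂) = 21.782 km/s.
Transfer-orbit speed at r₂: v_p = √[μ(2/r₂ − 1/a_t)] = 26.736 km/s.
Second burn Δv₂ = |v₂ − v_p| = 4.954 km/s.
Total Δv = Δv₁ + Δv₂ = 8.663 km/s.

Δv = 8663 m/s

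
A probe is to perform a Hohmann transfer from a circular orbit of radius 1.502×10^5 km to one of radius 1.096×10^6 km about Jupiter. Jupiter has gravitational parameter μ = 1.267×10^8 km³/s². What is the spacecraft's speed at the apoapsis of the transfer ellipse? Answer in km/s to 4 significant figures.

Transfer-ellipse semi-major axis a_t = (r₁ + r₂)/2 = (1.502×10^5 + 1.096×10^6)/2 = 6.231×10^5 km.
At apoapsis, r = 1.096×10^6 km.
Vis-viva: v = √[μ(2/r − 1/a_t)] = √[1.267×10^8 × (2/1.096×10^6 − 1/6.231×10^5)] = 5.279 km/s.

v = 5.279 km/s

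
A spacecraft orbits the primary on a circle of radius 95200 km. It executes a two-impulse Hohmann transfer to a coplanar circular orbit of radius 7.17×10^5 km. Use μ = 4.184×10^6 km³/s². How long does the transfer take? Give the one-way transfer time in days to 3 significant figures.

t = 4.60 days

Semi-major axis of the transfer orbit: a_t = (95200 + 7.170×10^5)/2 = 4.061×10^5 km.
Transfer time t = π√(a_t³/μ) = π√((4.061×10^5)³ / 4.184×10^6) = 3.975×10^5 s.
Converting: 3.975×10^5 s ÷ 86400 s/day = 4.60 days.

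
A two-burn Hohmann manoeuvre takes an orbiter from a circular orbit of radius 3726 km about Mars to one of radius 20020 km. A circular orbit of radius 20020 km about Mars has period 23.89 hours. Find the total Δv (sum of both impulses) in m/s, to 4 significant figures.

From Kepler's third law T² = 4π²r³/μ at r = 20020 km, T = 23.89 hours = 23.89 × 3600 s = 86004 s: μ = 4π²r³/T² = 42826.7 km³/s².
Transfer-ellipse semi-major axis a_t = (r₁ + r₂)/2 = (3726 + 20020)/2 = 11873 km.
Circular speed at r₁: v₁ = √(μ/r₁) = √(42826.7/3726) = 3.390 km/s.
On the transfer ellipse at r₁, v² = μ(2/r − 1/a) gives v_p = √[μ(2/r₁ − 1/a_t)] = 4.402 km/s.
First burn Δv₁ = |v_p − v₁| = 1.012 km/s.
At r₂, v₂ = √(μ/r₂) = 1.4626 km/s.
Transfer-orbit speed at r₂: v_a = √[μ(2/r₂ − 1/a_t)] = 0.81934 km/s.
Second burn Δv₂ = |v₂ − v_a| = 0.6433 km/s.
Δv = Δv₁ + Δv₂ = 1.012 + 0.6433 = 1.655 km/s.

Δv = 1655 m/s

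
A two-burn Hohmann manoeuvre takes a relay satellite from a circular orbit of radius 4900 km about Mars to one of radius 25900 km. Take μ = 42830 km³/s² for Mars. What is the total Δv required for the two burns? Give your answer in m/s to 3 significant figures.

Δv = 1440 m/s

Transfer-ellipse semi-major axis a_t = (r₁ + r₂)/2 = (4900 + 25900)/2 = 15400 km.
Circular speed at r₁: v₁ = √(μ/r₁) = √(42830/4900) = 2.9565 km/s.
Transfer-orbit speed at r₁ (vis-viva): v_p = √[μ(2/r₁ − 1/a_t)] = 3.8341 km/s.
First burn Δv₁ = |v_p − v₁| = 0.8776 km/s.
At r₂, v₂ = √(μ/r₂) = 1.286 km/s.
Transfer-orbit speed at r₂: v_a = √[μ(2/r₂ − 1/a_t)] = 0.7254 km/s.
Second burn Δv₂ = |v₂ − v_a| = 0.5606 km/s.
Δv = Δv₁ + Δv₂ = 0.8776 + 0.5606 = 1.438 km/s.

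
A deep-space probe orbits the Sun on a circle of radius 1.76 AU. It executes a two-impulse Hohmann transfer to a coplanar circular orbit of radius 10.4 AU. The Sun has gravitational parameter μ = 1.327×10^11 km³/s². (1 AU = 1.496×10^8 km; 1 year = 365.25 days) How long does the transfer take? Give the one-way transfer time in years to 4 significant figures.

In km: r₁ = 1.76 × 1.496×10^8 = 2.63296×10^8 km; r₂ = 10.4 × 1.496×10^8 = 1.55584×10^9 km.
The Hohmann ellipse has a_t = (r₁ + r₂)/2 = 9.09568×10^8 km.
Transfer time t = π√(a_t³/μ) = π√((9.09568×10^8)³ / 1.327×10^11) = 2.366×10^8 s.
Converting: 2.366×10^8 s ÷ 3.15576×10^7 s/year (365.25 × 86400) = 7.497 years.

t = 7.497 years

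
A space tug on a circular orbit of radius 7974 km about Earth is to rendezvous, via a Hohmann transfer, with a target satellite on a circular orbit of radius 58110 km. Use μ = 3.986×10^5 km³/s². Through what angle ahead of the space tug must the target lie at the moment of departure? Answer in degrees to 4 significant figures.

φ = 102.8°

The Hohmann ellipse has a_t = (r₁ + r₂)/2 = 33042 km.
Transfer time t = π√(a_t³/μ) = 29890 s.
The target's mean motion on its circular orbit is ω₂ = √(μ/r₂³) = 4.507×10^-5 rad/s.
Angle swept by the target during transfer: ω₂·t = 1.347 rad = 77.18°.
The space tug traverses 180° on the transfer ellipse, so the target must lead by 180° − 77.18° = 102.8°.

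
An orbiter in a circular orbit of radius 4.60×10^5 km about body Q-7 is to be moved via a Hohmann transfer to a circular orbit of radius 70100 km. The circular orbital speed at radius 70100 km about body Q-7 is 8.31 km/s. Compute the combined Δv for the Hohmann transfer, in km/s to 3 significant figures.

Δv = 4.21 km/s

From the circular-orbit relation v² = μ/r at r = 70100 km: μ = v²r = (8.31)² × 70100 = 4.84083×10^6 km³/s².
Semi-major axis of the transfer orbit: a_t = (4.600×10^5 + 70100)/2 = 2.6505×10^5 km.
Circular speed at r₁: v₁ = √(μ/r₁) = √(4.84083×10^6/4.600×10^5) = 3.2440 km/s.
On the transfer ellipse at r₁, vis-viva gives v_a = √[μ(2/r₁ − 1/a_t)] = 1.6683 km/s.
First burn Δv₁ = |v_a − v₁| = 1.5757 km/s.
At r₂, v₂ = √(μ/r₂) = 8.31000 km/s.
Transfer-orbit speed at r₂: v_p = √[μ(2/r₂ − 1/a_t)] = 10.9475 km/s.
Second burn Δv₂ = |v₂ − v_p| = 2.6375 km/s.
Total Δv = Δv₁ + Δv₂ = 4.213 km/s.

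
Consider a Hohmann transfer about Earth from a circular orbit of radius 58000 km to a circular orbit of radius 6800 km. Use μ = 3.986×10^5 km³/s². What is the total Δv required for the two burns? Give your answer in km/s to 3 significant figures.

The Hohmann ellipse has a_t = (r₁ + r₂)/2 = 32400 km.
Circular speed at r₁: v₁ = √(μ/r₁) = √(3.986×10^5/58000) = 2.622 km/s.
On the transfer ellipse at r₁, v² = μ(2/r − 1/a) gives v_a = √[μ(2/r₁ − 1/a_t)] = 1.201 km/s.
First burn Δv₁ = |v_a − v₁| = 1.421 km/s.
At r₂, v₂ = √(μ/r₂) = 7.65622 km/s.
Transfer-orbit speed at r₂: v_p = √[μ(2/r₂ − 1/a_t)] = 10.2437 km/s.
Second burn Δv₂ = |v₂ − v_p| = 2.587 km/s.
Δv = Δv₁ + Δv₂ = 1.421 + 2.587 = 4.008 km/s.

Δv = 4.01 km/s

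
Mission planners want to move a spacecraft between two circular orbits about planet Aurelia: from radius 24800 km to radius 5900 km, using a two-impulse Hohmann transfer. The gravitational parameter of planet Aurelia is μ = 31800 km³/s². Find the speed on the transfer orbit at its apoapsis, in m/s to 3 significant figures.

v = 702 m/s

Semi-major axis of the transfer orbit: a_t = (24800 + 5900)/2 = 15350 km.
The apoapsis of the transfer ellipse is at r = 24800 km.
From the vis-viva equation, v = √[μ(2/r − 1/a_t)] = 0.7020 km/s.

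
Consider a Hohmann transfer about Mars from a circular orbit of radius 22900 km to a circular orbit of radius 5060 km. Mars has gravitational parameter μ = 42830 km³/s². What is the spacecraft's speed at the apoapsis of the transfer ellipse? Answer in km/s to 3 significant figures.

v = 0.823 km/s

Semi-major axis of the transfer orbit: a_t = (22900 + 5060)/2 = 13980 km.
At apoapsis, r = 22900 km.
Vis-viva: v = √[μ(2/r − 1/a_t)] = √[42830 × (2/22900 − 1/13980)] = 0.8228 km/s.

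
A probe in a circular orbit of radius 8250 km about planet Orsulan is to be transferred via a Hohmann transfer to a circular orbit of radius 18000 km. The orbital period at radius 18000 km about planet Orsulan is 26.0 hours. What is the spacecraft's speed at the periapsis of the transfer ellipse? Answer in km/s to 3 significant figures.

From Kepler's third law T² = 4π²r³/μ at r = 18000 km, T = 26.0 hours = 26.0 × 3600 s = 93600 s: μ = 4π²r³/T² = 26280.0 km³/s².
Semi-major axis of the transfer orbit: a_t = (8250 + 18000)/2 = 13125 km.
At periapsis, r = 8250 km.
Vis-viva: v = √[μ(2/r − 1/a_t)] = √[26280.0 × (2/8250 − 1/13125)] = 2.090 km/s.

v = 2.09 km/s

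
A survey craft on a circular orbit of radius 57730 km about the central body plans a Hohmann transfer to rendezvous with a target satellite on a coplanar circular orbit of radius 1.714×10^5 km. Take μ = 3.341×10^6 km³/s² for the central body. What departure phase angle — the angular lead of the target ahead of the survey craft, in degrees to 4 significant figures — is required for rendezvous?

Semi-major axis of the transfer orbit: a_t = (57730 + 1.714×10^5)/2 = 1.14565×10^5 km.
Transfer time t = π√(a_t³/μ) = 66648.4 s.
Target angular speed ω₂ = √(μ/r₂³) = 2.57586×10^-5 rad/s.
Angle swept by the target during transfer: ω₂·t = 1.71677 rad = 98.36°.
Arrival is 180° from departure on the ellipse, so φ = 180° − 98.36° = 81.64°.

φ = 81.64°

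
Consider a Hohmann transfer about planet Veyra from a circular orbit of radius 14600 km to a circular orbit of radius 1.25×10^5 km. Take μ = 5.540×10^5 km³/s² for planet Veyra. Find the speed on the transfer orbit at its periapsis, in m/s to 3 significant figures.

Semi-major axis of the transfer orbit: a_t = (14600 + 1.250×10^5)/2 = 69800 km.
At periapsis, r = 14600 km.
Vis-viva: v = √[μ(2/r − 1/a_t)] = √[5.540×10^5 × (2/14600 − 1/69800)] = 8.243 km/s.

v = 8240 m/s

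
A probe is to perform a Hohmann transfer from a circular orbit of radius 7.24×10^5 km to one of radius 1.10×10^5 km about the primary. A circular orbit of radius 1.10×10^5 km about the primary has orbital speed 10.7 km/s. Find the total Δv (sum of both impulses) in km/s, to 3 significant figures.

From the circular-orbit relation v² = μ/r at r = 1.10×10^5 km: μ = v²r = (10.7)² × 1.10×10^5 = 1.25939×10^7 km³/s².
Semi-major axis of the transfer orbit: a_t = (7.240×10^5 + 1.100×10^5)/2 = 4.170×10^5 km.
At r₁ the circular-orbit speed is v₁ = √(μ/r₁) = 4.171 km/s.
On the transfer ellipse at r₁, v² = μ(2/r − 1/a) gives v_a = √[μ(2/r₁ − 1/a_t)] = 2.142 km/s.
First burn Δv₁ = |v_a − v₁| = 2.029 km/s.
Circular speed at r₂: v₂ = √(μ/r₂) = 10.700 km/s.
Transfer-orbit speed at r₂: v_p = √[μ(2/r₂ − 1/a_t)] = 14.099 km/s.
Second burn Δv₂ = |v₂ − v_p| = 3.399 km/s.
Total Δv = Δv₁ + Δv₂ = 5.428 km/s.

Δv = 5.43 km/s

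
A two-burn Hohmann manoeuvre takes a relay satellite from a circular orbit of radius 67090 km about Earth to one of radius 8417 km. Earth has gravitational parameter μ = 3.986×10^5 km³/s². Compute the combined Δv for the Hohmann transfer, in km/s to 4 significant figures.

Transfer-ellipse semi-major axis a_t = (r₁ + r₂)/2 = (67090 + 8417)/2 = 37753.5 km.
Circular speed at r₁: v₁ = √(μ/r₁) = √(3.986×10^5/67090) = 2.4375 km/s.
Transfer-orbit speed at r₁ (v² = μ(2/r − 1/a)): v_a = √[μ(2/r₁ − 1/a_t)] = 1.1509 km/s.
First burn Δv₁ = |v_a − v₁| = 1.287 km/s.
At r₂, v₂ = √(μ/r₂) = 6.882 km/s.
Transfer-orbit speed at r₂: v_p = √[μ(2/r₂ − 1/a_t)] = 9.174 km/s.
Second burn Δv₂ = |v₂ − v_p| = 2.292 km/s.
Δv = Δv₁ + Δv₂ = 1.287 + 2.292 = 3.579 km/s.

Δv = 3.579 km/s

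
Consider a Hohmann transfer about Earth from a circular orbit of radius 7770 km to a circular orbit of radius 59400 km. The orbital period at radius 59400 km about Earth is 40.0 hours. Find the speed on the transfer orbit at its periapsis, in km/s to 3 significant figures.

v = 9.53 km/s

From Kepler's third law T² = 4π²r³/μ at r = 59400 km, T = 40.0 hours = 40.0 × 3600 s = 1.440×10^5 s: μ = 4π²r³/T² = 3.99019×10^5 km³/s².
The Hohmann ellipse has a_t = (r₁ + r₂)/2 = 33585 km.
The periapsis of the transfer ellipse is at r = 7770 km.
From the vis-viva equation, v = √[μ(2/r − 1/a_t)] = 9.530 km/s.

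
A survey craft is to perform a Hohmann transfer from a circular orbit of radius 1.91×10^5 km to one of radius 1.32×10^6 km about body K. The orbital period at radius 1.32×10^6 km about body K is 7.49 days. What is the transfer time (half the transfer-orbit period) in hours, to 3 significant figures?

t = 38.9 hours

From Kepler's third law T² = 4π²r³/μ at r = 1.32×10^6 km, T = 7.49 days = 7.49 × 86400 s = 6.47136×10^5 s: μ = 4π²r³/T² = 2.16816×10^8 km³/s².
Transfer-ellipse semi-major axis a_t = (r₁ + r₂)/2 = (1.910×10^5 + 1.320×10^6)/2 = 7.555×10^5 km.
Half the transfer-orbit period gives t = π√(a_t³/μ) = 1.401×10^5 s.
Converting: 1.401×10^5 s ÷ 3600 s/hour = 38.9 hours.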